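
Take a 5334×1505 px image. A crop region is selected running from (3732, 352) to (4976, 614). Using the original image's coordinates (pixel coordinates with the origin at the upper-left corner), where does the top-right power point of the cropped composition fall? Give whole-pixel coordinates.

(4561, 439)

Crop width = 4976 − 3732 = 1244 px; one third is 414.67 px.
Crop height = 614 − 352 = 262 px; one third is 87.33 px.
The top-right point is two-thirds across and one-third down within the crop:
x = 3732 + 2 × 414.67 ≈ 4561; y = 352 + 1 × 87.33 ≈ 439.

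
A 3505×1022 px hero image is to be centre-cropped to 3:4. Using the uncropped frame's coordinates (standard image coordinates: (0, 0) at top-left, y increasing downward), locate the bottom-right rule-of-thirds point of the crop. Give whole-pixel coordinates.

3505/1022 > 3/4, so the 3:4 crop keeps the full height 1022 and trims width to 1022 × 3/4 = 766.50 px.
Left offset = (3505 − 766.50)/2 = 1369.25 px; top offset = 0.
Bottom-right is two-thirds across and two-thirds down within the crop:
x = 1369.25 + 2 × 766.50/3 ≈ 1880; y = 0.00 + 2 × 1022.00/3 ≈ 681.

x = 1880 px, y = 681 px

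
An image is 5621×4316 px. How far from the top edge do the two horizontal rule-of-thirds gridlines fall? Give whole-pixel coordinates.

1439 px and 2877 px

4316 / 3 = 1438.67, so the horizontal lines sit at one and two thirds of 4316.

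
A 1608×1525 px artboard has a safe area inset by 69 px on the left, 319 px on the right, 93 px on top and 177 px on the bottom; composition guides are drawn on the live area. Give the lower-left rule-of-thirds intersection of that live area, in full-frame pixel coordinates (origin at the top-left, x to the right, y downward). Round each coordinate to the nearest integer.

Content width = 1608 − 69 − 319 = 1220 px; content height = 1525 − 93 − 177 = 1255 px.
Lower-left is one-third across and two-thirds down within the live area.
x = 69 + 1 × 1220/3 = 69 + 406.67 ≈ 476
y = 93 + 2 × 1255/3 = 93 + 836.67 ≈ 930

(476, 930)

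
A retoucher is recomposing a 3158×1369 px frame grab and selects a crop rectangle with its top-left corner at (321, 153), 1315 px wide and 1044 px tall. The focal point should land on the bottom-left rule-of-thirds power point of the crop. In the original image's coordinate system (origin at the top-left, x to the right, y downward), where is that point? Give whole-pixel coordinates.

x = 759 px, y = 849 px

One third of the crop width 1315 is 438.33 px.
One third of the crop height 1044 is 348.00 px.
The bottom-left point is one-third across and two-thirds down within the crop:
x = 321 + 1 × 438.33 ≈ 759; y = 153 + 2 × 348.00 ≈ 849.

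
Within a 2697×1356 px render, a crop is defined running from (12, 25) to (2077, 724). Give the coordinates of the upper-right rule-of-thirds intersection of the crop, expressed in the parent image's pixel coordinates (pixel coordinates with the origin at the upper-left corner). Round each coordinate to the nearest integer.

x = 1389 px, y = 258 px

Crop width = 2077 − 12 = 2065 px; one third is 688.33 px.
Crop height = 724 − 25 = 699 px; one third is 233.00 px.
The upper-right point is two-thirds across and one-third down within the crop:
x = 12 + 2 × 688.33 ≈ 1389; y = 25 + 1 × 233.00 ≈ 258.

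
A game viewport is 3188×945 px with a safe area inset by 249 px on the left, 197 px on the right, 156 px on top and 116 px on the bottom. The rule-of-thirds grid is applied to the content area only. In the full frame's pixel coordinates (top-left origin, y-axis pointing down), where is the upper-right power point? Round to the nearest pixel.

Content width = 3188 − 249 − 197 = 2742 px; content height = 945 − 156 − 116 = 673 px.
Upper-right is two-thirds across and one-third down within the content area.
x = 249 + 2 × 2742/3 = 249 + 1828.00 ≈ 2077
y = 156 + 1 × 673/3 = 156 + 224.33 ≈ 380

x = 2077 px, y = 380 px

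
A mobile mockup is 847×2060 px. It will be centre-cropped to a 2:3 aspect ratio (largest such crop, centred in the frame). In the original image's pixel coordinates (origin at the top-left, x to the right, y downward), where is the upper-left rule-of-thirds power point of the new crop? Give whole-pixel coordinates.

847/2060 < 2/3, so the 2:3 crop keeps the full width 847 and trims height to 847 × 3/2 = 1270.50 px.
Top offset = (2060 − 1270.50)/2 = 394.75 px; left offset = 0.
Upper-left is one-third across and one-third down within the crop:
x = 0.00 + 1 × 847.00/3 ≈ 282; y = 394.75 + 1 × 1270.50/3 ≈ 818.

x = 282 px, y = 818 px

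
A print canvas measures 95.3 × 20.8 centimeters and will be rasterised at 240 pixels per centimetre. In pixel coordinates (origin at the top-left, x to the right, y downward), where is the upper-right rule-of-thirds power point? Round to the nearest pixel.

In pixels the canvas is 95.3 × 240 = 22872 wide and 20.8 × 240 = 4992 tall.
The upper-right point is two-thirds across and one-third down:
x = 2 × 22872/3 ≈ 15248; y = 1 × 4992/3 ≈ 1664.

x = 15248 px, y = 1664 px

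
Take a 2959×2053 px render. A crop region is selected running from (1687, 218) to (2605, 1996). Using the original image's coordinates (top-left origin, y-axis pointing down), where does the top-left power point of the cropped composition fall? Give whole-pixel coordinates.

Crop width = 2605 − 1687 = 918 px; one third is 306.00 px.
Crop height = 1996 − 218 = 1778 px; one third is 592.67 px.
The top-left point is one-third across and one-third down within the crop:
x = 1687 + 1 × 306.00 ≈ 1993; y = 218 + 1 × 592.67 ≈ 811.

x = 1993 px, y = 811 px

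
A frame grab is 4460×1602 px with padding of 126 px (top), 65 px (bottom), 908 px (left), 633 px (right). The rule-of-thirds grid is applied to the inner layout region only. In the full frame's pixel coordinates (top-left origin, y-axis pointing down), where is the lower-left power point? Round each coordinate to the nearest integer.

Content width = 4460 − 908 − 633 = 2919 px; content height = 1602 − 126 − 65 = 1411 px.
Lower-left is one-third across and two-thirds down within the inner layout region.
x = 908 + 1 × 2919/3 = 908 + 973.00 ≈ 1881
y = 126 + 2 × 1411/3 = 126 + 940.67 ≈ 1067

(1881, 1067)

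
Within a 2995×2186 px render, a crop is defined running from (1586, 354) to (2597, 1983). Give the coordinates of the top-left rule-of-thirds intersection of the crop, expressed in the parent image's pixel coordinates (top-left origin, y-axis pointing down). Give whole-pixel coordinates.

Crop width = 2597 − 1586 = 1011 px; one third is 337.00 px.
Crop height = 1983 − 354 = 1629 px; one third is 543.00 px.
The top-left point is one-third across and one-third down within the crop:
x = 1586 + 1 × 337.00 ≈ 1923; y = 354 + 1 × 543.00 ≈ 897.

(1923, 897)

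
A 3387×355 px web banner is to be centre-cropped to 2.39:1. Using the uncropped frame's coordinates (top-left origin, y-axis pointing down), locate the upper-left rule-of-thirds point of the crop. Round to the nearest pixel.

3387/355 > 2.39/1, so the 2.39:1 crop keeps the full height 355 and trims width to 355 × 2.39/1 = 848.45 px.
Left offset = (3387 − 848.45)/2 = 1269.28 px; top offset = 0.
Upper-left is one-third across and one-third down within the crop:
x = 1269.28 + 1 × 848.45/3 ≈ 1552; y = 0.00 + 1 × 355.00/3 ≈ 118.

x = 1552 px, y = 118 px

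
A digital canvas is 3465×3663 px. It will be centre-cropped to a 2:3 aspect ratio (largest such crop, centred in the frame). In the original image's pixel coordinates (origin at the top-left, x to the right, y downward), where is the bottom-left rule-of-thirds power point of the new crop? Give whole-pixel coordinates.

3465/3663 > 2/3, so the 2:3 crop keeps the full height 3663 and trims width to 3663 × 2/3 = 2442.00 px.
Left offset = (3465 − 2442.00)/2 = 511.50 px; top offset = 0.
Bottom-left is one-third across and two-thirds down within the crop:
x = 511.50 + 1 × 2442.00/3 ≈ 1326; y = 0.00 + 2 × 3663.00/3 ≈ 2442.

x = 1326 px, y = 2442 px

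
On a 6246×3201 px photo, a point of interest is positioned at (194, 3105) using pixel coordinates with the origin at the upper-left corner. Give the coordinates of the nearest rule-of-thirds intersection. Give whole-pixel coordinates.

(2082, 2134)

Third lines: x ∈ {2082, 4164}, y ∈ {1067, 2134}.
194 is closer to x = 2082; 3105 is closer to y = 2134.
So the nearest intersection is the lower-left power point.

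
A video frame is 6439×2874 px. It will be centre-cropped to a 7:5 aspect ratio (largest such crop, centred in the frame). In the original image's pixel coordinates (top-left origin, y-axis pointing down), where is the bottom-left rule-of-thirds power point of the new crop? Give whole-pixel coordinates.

6439/2874 > 7/5, so the 7:5 crop keeps the full height 2874 and trims width to 2874 × 7/5 = 4023.60 px.
Left offset = (6439 − 4023.60)/2 = 1207.70 px; top offset = 0.
Bottom-left is one-third across and two-thirds down within the crop:
x = 1207.70 + 1 × 4023.60/3 ≈ 2549; y = 0.00 + 2 × 2874.00/3 ≈ 1916.

x = 2549 px, y = 1916 px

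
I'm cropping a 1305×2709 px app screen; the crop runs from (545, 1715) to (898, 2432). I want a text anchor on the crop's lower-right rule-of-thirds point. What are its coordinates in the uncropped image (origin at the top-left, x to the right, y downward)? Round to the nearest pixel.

Crop width = 898 − 545 = 353 px; one third is 117.67 px.
Crop height = 2432 − 1715 = 717 px; one third is 239.00 px.
The lower-right point is two-thirds across and two-thirds down within the crop:
x = 545 + 2 × 117.67 ≈ 780; y = 1715 + 2 × 239.00 ≈ 2193.

(780, 2193)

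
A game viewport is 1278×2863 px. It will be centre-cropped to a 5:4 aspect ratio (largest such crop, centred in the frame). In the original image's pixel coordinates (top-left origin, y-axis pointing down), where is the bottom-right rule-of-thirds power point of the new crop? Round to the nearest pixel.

x = 852 px, y = 1602 px

1278/2863 < 5/4, so the 5:4 crop keeps the full width 1278 and trims height to 1278 × 4/5 = 1022.40 px.
Top offset = (2863 − 1022.40)/2 = 920.30 px; left offset = 0.
Bottom-right is two-thirds across and two-thirds down within the crop:
x = 0.00 + 2 × 1278.00/3 ≈ 852; y = 920.30 + 2 × 1022.40/3 ≈ 1602.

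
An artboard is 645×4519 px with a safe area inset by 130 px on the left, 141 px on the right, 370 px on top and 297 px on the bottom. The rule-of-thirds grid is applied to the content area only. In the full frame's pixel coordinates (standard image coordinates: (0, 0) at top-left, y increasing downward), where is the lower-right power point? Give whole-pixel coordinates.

(379, 2938)

Content width = 645 − 130 − 141 = 374 px; content height = 4519 − 370 − 297 = 3852 px.
Lower-right is two-thirds across and two-thirds down within the content area.
x = 130 + 2 × 374/3 = 130 + 249.33 ≈ 379
y = 370 + 2 × 3852/3 = 370 + 2568.00 ≈ 2938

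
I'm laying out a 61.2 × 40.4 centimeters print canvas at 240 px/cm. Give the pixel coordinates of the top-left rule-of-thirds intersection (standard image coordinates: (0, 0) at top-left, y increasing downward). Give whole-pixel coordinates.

x = 4896 px, y = 3232 px

In pixels the canvas is 61.2 × 240 = 14688 wide and 40.4 × 240 = 9696 tall.
The top-left point is one-third across and one-third down:
x = 1 × 14688/3 ≈ 4896; y = 1 × 9696/3 ≈ 3232.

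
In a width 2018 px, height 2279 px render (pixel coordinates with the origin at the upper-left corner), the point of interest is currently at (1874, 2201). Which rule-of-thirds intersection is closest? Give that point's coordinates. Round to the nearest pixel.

(1345, 1519)

Third lines: x ∈ {673, 1345}, y ∈ {760, 1519}.
1874 is closer to x = 1345; 2201 is closer to y = 1519.
So the nearest intersection is the lower-right power point.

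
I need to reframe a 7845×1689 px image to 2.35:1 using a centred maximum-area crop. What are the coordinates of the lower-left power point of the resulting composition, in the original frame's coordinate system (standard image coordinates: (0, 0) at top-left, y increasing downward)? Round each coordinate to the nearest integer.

7845/1689 > 2.35/1, so the 2.35:1 crop keeps the full height 1689 and trims width to 1689 × 2.35/1 = 3969.15 px.
Left offset = (7845 − 3969.15)/2 = 1937.92 px; top offset = 0.
Lower-left is one-third across and two-thirds down within the crop:
x = 1937.92 + 1 × 3969.15/3 ≈ 3261; y = 0.00 + 2 × 1689.00/3 ≈ 1126.

(3261, 1126)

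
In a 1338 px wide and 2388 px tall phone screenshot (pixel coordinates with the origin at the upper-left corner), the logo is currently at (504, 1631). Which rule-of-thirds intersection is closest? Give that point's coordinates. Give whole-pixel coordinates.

Third lines: x ∈ {446, 892}, y ∈ {796, 1592}.
504 is closer to x = 446; 1631 is closer to y = 1592.
So the nearest intersection is the lower-left power point.

(446, 1592)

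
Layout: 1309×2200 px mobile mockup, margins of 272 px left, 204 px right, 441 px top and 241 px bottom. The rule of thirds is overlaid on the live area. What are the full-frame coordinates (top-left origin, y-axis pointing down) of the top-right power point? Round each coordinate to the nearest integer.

(827, 947)

Content width = 1309 − 272 − 204 = 833 px; content height = 2200 − 441 − 241 = 1518 px.
Top-right is two-thirds across and one-third down within the live area.
x = 272 + 2 × 833/3 = 272 + 555.33 ≈ 827
y = 441 + 1 × 1518/3 = 441 + 506.00 ≈ 947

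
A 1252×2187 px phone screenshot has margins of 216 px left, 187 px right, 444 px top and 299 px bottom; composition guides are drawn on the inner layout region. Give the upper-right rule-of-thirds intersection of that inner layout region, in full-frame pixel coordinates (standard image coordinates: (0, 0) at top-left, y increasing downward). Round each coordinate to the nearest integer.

x = 782 px, y = 925 px

Content width = 1252 − 216 − 187 = 849 px; content height = 2187 − 444 − 299 = 1444 px.
Upper-right is two-thirds across and one-third down within the inner layout region.
x = 216 + 2 × 849/3 = 216 + 566.00 ≈ 782
y = 444 + 1 × 1444/3 = 444 + 481.33 ≈ 925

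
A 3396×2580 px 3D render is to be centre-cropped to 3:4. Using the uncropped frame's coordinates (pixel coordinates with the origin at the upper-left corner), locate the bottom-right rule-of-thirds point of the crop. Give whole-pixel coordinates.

3396/2580 > 3/4, so the 3:4 crop keeps the full height 2580 and trims width to 2580 × 3/4 = 1935.00 px.
Left offset = (3396 − 1935.00)/2 = 730.50 px; top offset = 0.
Bottom-right is two-thirds across and two-thirds down within the crop:
x = 730.50 + 2 × 1935.00/3 ≈ 2021; y = 0.00 + 2 × 2580.00/3 ≈ 1720.

x = 2021 px, y = 1720 px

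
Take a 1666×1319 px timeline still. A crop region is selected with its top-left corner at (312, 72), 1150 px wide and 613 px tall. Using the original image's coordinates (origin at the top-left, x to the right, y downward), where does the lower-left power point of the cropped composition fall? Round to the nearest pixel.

(695, 481)

One third of the crop width 1150 is 383.33 px.
One third of the crop height 613 is 204.33 px.
The lower-left point is one-third across and two-thirds down within the crop:
x = 312 + 1 × 383.33 ≈ 695; y = 72 + 2 × 204.33 ≈ 481.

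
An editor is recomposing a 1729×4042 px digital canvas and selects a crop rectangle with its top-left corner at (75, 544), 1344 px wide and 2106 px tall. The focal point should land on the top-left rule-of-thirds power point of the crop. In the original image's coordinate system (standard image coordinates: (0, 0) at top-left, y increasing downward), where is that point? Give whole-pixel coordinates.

x = 523 px, y = 1246 px

One third of the crop width 1344 is 448.00 px.
One third of the crop height 2106 is 702.00 px.
The top-left point is one-third across and one-third down within the crop:
x = 75 + 1 × 448.00 ≈ 523; y = 544 + 1 × 702.00 ≈ 1246.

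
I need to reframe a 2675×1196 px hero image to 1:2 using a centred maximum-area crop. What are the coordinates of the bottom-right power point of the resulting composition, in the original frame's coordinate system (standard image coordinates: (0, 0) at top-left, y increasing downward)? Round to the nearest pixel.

(1437, 797)

2675/1196 > 1/2, so the 1:2 crop keeps the full height 1196 and trims width to 1196 × 1/2 = 598.00 px.
Left offset = (2675 − 598.00)/2 = 1038.50 px; top offset = 0.
Bottom-right is two-thirds across and two-thirds down within the crop:
x = 1038.50 + 2 × 598.00/3 ≈ 1437; y = 0.00 + 2 × 1196.00/3 ≈ 797.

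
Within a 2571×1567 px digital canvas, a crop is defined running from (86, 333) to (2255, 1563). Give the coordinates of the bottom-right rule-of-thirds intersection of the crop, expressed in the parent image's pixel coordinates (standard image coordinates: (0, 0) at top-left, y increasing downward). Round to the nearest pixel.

(1532, 1153)

Crop width = 2255 − 86 = 2169 px; one third is 723.00 px.
Crop height = 1563 − 333 = 1230 px; one third is 410.00 px.
The bottom-right point is two-thirds across and two-thirds down within the crop:
x = 86 + 2 × 723.00 ≈ 1532; y = 333 + 2 × 410.00 ≈ 1153.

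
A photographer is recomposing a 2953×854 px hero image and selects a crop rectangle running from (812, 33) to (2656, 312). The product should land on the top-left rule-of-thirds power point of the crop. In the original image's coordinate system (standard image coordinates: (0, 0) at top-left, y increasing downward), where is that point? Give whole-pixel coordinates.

Crop width = 2656 − 812 = 1844 px; one third is 614.67 px.
Crop height = 312 − 33 = 279 px; one third is 93.00 px.
The top-left point is one-third across and one-third down within the crop:
x = 812 + 1 × 614.67 ≈ 1427; y = 33 + 1 × 93.00 ≈ 126.

(1427, 126)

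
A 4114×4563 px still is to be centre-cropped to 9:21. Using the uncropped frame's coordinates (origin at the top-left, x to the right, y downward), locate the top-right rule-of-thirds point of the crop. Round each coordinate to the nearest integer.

(2383, 1521)

4114/4563 > 9/21, so the 9:21 crop keeps the full height 4563 and trims width to 4563 × 9/21 = 1955.57 px.
Left offset = (4114 − 1955.57)/2 = 1079.21 px; top offset = 0.
Top-right is two-thirds across and one-third down within the crop:
x = 1079.21 + 2 × 1955.57/3 ≈ 2383; y = 0.00 + 1 × 4563.00/3 ≈ 1521.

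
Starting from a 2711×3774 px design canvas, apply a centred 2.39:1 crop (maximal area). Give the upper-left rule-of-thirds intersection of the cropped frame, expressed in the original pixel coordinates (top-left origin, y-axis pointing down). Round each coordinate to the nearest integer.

2711/3774 < 2.39/1, so the 2.39:1 crop keeps the full width 2711 and trims height to 2711 × 1/2.39 = 1134.31 px.
Top offset = (3774 − 1134.31)/2 = 1319.85 px; left offset = 0.
Upper-left is one-third across and one-third down within the crop:
x = 0.00 + 1 × 2711.00/3 ≈ 904; y = 1319.85 + 1 × 1134.31/3 ≈ 1698.

(904, 1698)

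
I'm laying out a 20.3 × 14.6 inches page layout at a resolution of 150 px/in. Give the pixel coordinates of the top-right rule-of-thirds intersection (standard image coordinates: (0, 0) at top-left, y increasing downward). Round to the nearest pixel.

x = 2030 px, y = 730 px

In pixels the canvas is 20.3 × 150 = 3045 wide and 14.6 × 150 = 2190 tall.
The top-right point is two-thirds across and one-third down:
x = 2 × 3045/3 ≈ 2030; y = 1 × 2190/3 ≈ 730.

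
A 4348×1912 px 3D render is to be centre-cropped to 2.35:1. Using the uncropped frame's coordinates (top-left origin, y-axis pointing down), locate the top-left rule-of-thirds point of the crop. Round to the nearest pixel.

4348/1912 < 2.35/1, so the 2.35:1 crop keeps the full width 4348 and trims height to 4348 × 1/2.35 = 1850.21 px.
Top offset = (1912 − 1850.21)/2 = 30.89 px; left offset = 0.
Top-left is one-third across and one-third down within the crop:
x = 0.00 + 1 × 4348.00/3 ≈ 1449; y = 30.89 + 1 × 1850.21/3 ≈ 648.

(1449, 648)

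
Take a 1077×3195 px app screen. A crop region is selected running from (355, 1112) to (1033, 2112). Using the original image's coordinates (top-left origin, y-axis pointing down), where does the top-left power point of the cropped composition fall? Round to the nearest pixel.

Crop width = 1033 − 355 = 678 px; one third is 226.00 px.
Crop height = 2112 − 1112 = 1000 px; one third is 333.33 px.
The top-left point is one-third across and one-third down within the crop:
x = 355 + 1 × 226.00 ≈ 581; y = 1112 + 1 × 333.33 ≈ 1445.

(581, 1445)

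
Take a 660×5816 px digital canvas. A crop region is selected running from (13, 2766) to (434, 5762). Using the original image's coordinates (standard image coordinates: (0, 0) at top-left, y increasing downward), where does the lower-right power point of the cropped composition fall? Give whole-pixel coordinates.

(294, 4763)

Crop width = 434 − 13 = 421 px; one third is 140.33 px.
Crop height = 5762 − 2766 = 2996 px; one third is 998.67 px.
The lower-right point is two-thirds across and two-thirds down within the crop:
x = 13 + 2 × 140.33 ≈ 294; y = 2766 + 2 × 998.67 ≈ 4763.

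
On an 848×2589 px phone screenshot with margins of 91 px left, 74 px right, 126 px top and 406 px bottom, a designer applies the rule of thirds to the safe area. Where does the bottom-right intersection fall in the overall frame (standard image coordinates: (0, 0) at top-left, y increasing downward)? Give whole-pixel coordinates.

(546, 1497)

Content width = 848 − 91 − 74 = 683 px; content height = 2589 − 126 − 406 = 2057 px.
Bottom-right is two-thirds across and two-thirds down within the safe area.
x = 91 + 2 × 683/3 = 91 + 455.33 ≈ 546
y = 126 + 2 × 2057/3 = 126 + 1371.33 ≈ 1497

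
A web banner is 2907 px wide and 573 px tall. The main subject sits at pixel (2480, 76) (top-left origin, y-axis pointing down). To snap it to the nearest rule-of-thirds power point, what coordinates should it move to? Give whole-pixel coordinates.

Third lines: x ∈ {969, 1938}, y ∈ {191, 382}.
2480 is closer to x = 1938; 76 is closer to y = 191.
So the nearest intersection is the upper-right power point.

x = 1938 px, y = 191 px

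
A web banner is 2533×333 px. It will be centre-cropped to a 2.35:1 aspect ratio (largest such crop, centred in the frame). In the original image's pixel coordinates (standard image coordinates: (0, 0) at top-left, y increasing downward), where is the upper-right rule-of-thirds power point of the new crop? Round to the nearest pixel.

(1397, 111)

2533/333 > 2.35/1, so the 2.35:1 crop keeps the full height 333 and trims width to 333 × 2.35/1 = 782.55 px.
Left offset = (2533 − 782.55)/2 = 875.22 px; top offset = 0.
Upper-right is two-thirds across and one-third down within the crop:
x = 875.22 + 2 × 782.55/3 ≈ 1397; y = 0.00 + 1 × 333.00/3 ≈ 111.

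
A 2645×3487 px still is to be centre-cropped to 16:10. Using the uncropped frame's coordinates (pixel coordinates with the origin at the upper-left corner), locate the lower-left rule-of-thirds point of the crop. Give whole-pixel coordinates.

2645/3487 < 16/10, so the 16:10 crop keeps the full width 2645 and trims height to 2645 × 10/16 = 1653.12 px.
Top offset = (3487 − 1653.12)/2 = 916.94 px; left offset = 0.
Lower-left is one-third across and two-thirds down within the crop:
x = 0.00 + 1 × 2645.00/3 ≈ 882; y = 916.94 + 2 × 1653.12/3 ≈ 2019.

x = 882 px, y = 2019 px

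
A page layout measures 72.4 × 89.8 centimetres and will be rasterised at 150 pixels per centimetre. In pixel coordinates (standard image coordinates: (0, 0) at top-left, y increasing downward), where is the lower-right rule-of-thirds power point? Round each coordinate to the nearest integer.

(7240, 8980)

In pixels the canvas is 72.4 × 150 = 10860 wide and 89.8 × 150 = 13470 tall.
The lower-right point is two-thirds across and two-thirds down:
x = 2 × 10860/3 ≈ 7240; y = 2 × 13470/3 ≈ 8980.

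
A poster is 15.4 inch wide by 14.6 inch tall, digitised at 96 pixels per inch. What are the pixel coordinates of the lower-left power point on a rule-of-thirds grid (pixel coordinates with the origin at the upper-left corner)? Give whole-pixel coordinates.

(493, 934)

In pixels the canvas is 15.4 × 96 = 1478.4 wide and 14.6 × 96 = 1401.6 tall.
The lower-left point is one-third across and two-thirds down:
x = 1 × 1478.4/3 ≈ 493; y = 2 × 1401.6/3 ≈ 934.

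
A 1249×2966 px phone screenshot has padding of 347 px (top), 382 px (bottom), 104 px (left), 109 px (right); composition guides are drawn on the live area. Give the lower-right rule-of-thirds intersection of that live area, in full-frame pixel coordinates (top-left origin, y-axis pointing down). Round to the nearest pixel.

Content width = 1249 − 104 − 109 = 1036 px; content height = 2966 − 347 − 382 = 2237 px.
Lower-right is two-thirds across and two-thirds down within the live area.
x = 104 + 2 × 1036/3 = 104 + 690.67 ≈ 795
y = 347 + 2 × 2237/3 = 347 + 1491.33 ≈ 1838

x = 795 px, y = 1838 px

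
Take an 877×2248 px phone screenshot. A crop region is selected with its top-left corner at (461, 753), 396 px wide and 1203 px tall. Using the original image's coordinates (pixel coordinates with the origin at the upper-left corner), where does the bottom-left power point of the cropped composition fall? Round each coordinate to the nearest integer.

One third of the crop width 396 is 132.00 px.
One third of the crop height 1203 is 401.00 px.
The bottom-left point is one-third across and two-thirds down within the crop:
x = 461 + 1 × 132.00 ≈ 593; y = 753 + 2 × 401.00 ≈ 1555.

x = 593 px, y = 1555 px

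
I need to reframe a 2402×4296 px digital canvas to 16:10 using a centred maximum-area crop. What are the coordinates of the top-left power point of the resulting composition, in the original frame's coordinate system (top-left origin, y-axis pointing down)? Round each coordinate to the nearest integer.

x = 801 px, y = 1898 px

2402/4296 < 16/10, so the 16:10 crop keeps the full width 2402 and trims height to 2402 × 10/16 = 1501.25 px.
Top offset = (4296 − 1501.25)/2 = 1397.38 px; left offset = 0.
Top-left is one-third across and one-third down within the crop:
x = 0.00 + 1 × 2402.00/3 ≈ 801; y = 1397.38 + 1 × 1501.25/3 ≈ 1898.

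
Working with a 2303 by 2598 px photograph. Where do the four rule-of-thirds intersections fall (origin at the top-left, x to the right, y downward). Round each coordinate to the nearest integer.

One third of 2303 is 767.67; one third of 2598 is 866.
Vertical third lines at x = 768 and x = 1535; horizontal third lines at y = 866 and y = 1732.

(768, 866), (1535, 866), (768, 1732), (1535, 1732)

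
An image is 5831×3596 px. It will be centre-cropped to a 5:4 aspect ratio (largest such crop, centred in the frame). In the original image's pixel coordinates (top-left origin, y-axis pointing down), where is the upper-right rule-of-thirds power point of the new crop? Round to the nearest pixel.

5831/3596 > 5/4, so the 5:4 crop keeps the full height 3596 and trims width to 3596 × 5/4 = 4495.00 px.
Left offset = (5831 − 4495.00)/2 = 668.00 px; top offset = 0.
Upper-right is two-thirds across and one-third down within the crop:
x = 668.00 + 2 × 4495.00/3 ≈ 3665; y = 0.00 + 1 × 3596.00/3 ≈ 1199.

x = 3665 px, y = 1199 px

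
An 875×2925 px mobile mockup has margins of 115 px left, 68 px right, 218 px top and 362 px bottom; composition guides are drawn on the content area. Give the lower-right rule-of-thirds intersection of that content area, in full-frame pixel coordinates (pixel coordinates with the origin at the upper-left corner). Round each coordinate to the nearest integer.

Content width = 875 − 115 − 68 = 692 px; content height = 2925 − 218 − 362 = 2345 px.
Lower-right is two-thirds across and two-thirds down within the content area.
x = 115 + 2 × 692/3 = 115 + 461.33 ≈ 576
y = 218 + 2 × 2345/3 = 218 + 1563.33 ≈ 1781

x = 576 px, y = 1781 px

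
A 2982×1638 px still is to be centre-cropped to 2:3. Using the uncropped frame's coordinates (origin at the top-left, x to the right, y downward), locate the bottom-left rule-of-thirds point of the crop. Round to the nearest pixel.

(1309, 1092)

2982/1638 > 2/3, so the 2:3 crop keeps the full height 1638 and trims width to 1638 × 2/3 = 1092.00 px.
Left offset = (2982 − 1092.00)/2 = 945.00 px; top offset = 0.
Bottom-left is one-third across and two-thirds down within the crop:
x = 945.00 + 1 × 1092.00/3 ≈ 1309; y = 0.00 + 2 × 1638.00/3 ≈ 1092.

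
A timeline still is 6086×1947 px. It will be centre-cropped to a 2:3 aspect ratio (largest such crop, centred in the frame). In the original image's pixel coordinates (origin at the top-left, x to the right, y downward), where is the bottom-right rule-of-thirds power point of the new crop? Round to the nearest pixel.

(3259, 1298)

6086/1947 > 2/3, so the 2:3 crop keeps the full height 1947 and trims width to 1947 × 2/3 = 1298.00 px.
Left offset = (6086 − 1298.00)/2 = 2394.00 px; top offset = 0.
Bottom-right is two-thirds across and two-thirds down within the crop:
x = 2394.00 + 2 × 1298.00/3 ≈ 3259; y = 0.00 + 2 × 1947.00/3 ≈ 1298.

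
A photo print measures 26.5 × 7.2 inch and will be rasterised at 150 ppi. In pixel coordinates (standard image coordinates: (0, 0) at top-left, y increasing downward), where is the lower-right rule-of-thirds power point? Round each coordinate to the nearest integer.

x = 2650 px, y = 720 px

In pixels the canvas is 26.5 × 150 = 3975 wide and 7.2 × 150 = 1080 tall.
The lower-right point is two-thirds across and two-thirds down:
x = 2 × 3975/3 ≈ 2650; y = 2 × 1080/3 ≈ 720.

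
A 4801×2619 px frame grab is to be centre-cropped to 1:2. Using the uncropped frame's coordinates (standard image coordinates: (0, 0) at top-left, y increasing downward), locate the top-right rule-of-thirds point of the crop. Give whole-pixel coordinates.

(2619, 873)

4801/2619 > 1/2, so the 1:2 crop keeps the full height 2619 and trims width to 2619 × 1/2 = 1309.50 px.
Left offset = (4801 − 1309.50)/2 = 1745.75 px; top offset = 0.
Top-right is two-thirds across and one-third down within the crop:
x = 1745.75 + 2 × 1309.50/3 ≈ 2619; y = 0.00 + 1 × 2619.00/3 ≈ 873.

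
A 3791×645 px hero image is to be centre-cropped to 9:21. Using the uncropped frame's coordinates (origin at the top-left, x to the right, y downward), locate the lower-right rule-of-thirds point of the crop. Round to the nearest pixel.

3791/645 > 9/21, so the 9:21 crop keeps the full height 645 and trims width to 645 × 9/21 = 276.43 px.
Left offset = (3791 − 276.43)/2 = 1757.29 px; top offset = 0.
Lower-right is two-thirds across and two-thirds down within the crop:
x = 1757.29 + 2 × 276.43/3 ≈ 1942; y = 0.00 + 2 × 645.00/3 ≈ 430.

(1942, 430)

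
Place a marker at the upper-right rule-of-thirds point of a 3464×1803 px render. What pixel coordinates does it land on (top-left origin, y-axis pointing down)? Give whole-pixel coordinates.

x = 2309 px, y = 601 px

The upper-right point sits two-thirds of the way across and one-third of the way down.
x = 2 × 3464/3 ≈ 2309; y = 1 × 1803/3 ≈ 601.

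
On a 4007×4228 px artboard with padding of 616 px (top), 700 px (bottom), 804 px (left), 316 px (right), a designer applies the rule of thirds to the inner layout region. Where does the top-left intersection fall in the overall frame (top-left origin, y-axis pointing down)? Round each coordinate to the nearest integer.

Content width = 4007 − 804 − 316 = 2887 px; content height = 4228 − 616 − 700 = 2912 px.
Top-left is one-third across and one-third down within the inner layout region.
x = 804 + 1 × 2887/3 = 804 + 962.33 ≈ 1766
y = 616 + 1 × 2912/3 = 616 + 970.67 ≈ 1587

x = 1766 px, y = 1587 px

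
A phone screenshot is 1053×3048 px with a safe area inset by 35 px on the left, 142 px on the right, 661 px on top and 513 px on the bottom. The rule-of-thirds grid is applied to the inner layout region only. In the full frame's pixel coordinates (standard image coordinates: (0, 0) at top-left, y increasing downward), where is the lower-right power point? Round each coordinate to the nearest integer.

x = 619 px, y = 1910 px

Content width = 1053 − 35 − 142 = 876 px; content height = 3048 − 661 − 513 = 1874 px.
Lower-right is two-thirds across and two-thirds down within the inner layout region.
x = 35 + 2 × 876/3 = 35 + 584.00 ≈ 619
y = 661 + 2 × 1874/3 = 661 + 1249.33 ≈ 1910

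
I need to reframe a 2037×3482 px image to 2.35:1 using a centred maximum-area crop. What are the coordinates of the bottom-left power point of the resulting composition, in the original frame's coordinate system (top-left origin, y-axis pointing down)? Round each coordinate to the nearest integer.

x = 679 px, y = 1885 px

2037/3482 < 2.35/1, so the 2.35:1 crop keeps the full width 2037 and trims height to 2037 × 1/2.35 = 866.81 px.
Top offset = (3482 − 866.81)/2 = 1307.60 px; left offset = 0.
Bottom-left is one-third across and two-thirds down within the crop:
x = 0.00 + 1 × 2037.00/3 ≈ 679; y = 1307.60 + 2 × 866.81/3 ≈ 1885.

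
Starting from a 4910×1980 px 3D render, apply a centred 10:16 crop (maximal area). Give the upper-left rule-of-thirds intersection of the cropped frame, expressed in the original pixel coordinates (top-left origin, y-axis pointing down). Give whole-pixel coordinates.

4910/1980 > 10/16, so the 10:16 crop keeps the full height 1980 and trims width to 1980 × 10/16 = 1237.50 px.
Left offset = (4910 − 1237.50)/2 = 1836.25 px; top offset = 0.
Upper-left is one-third across and one-third down within the crop:
x = 1836.25 + 1 × 1237.50/3 ≈ 2249; y = 0.00 + 1 × 1980.00/3 ≈ 660.

x = 2249 px, y = 660 px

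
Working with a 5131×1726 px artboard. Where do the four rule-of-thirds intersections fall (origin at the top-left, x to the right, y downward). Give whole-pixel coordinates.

(1710, 575), (3421, 575), (1710, 1151), (3421, 1151)

One third of 5131 is 1710.33; one third of 1726 is 575.33.
Vertical third lines at x = 1710 and x = 3421; horizontal third lines at y = 575 and y = 1151.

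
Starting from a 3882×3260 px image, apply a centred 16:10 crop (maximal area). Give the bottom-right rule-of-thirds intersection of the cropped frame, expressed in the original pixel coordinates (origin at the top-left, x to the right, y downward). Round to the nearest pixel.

x = 2588 px, y = 2034 px

3882/3260 < 16/10, so the 16:10 crop keeps the full width 3882 and trims height to 3882 × 10/16 = 2426.25 px.
Top offset = (3260 − 2426.25)/2 = 416.88 px; left offset = 0.
Bottom-right is two-thirds across and two-thirds down within the crop:
x = 0.00 + 2 × 3882.00/3 ≈ 2588; y = 416.88 + 2 × 2426.25/3 ≈ 2034.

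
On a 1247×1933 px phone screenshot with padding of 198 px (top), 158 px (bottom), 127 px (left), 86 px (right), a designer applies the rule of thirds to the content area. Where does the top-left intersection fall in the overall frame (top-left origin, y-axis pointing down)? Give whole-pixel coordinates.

(472, 724)

Content width = 1247 − 127 − 86 = 1034 px; content height = 1933 − 198 − 158 = 1577 px.
Top-left is one-third across and one-third down within the content area.
x = 127 + 1 × 1034/3 = 127 + 344.67 ≈ 472
y = 198 + 1 × 1577/3 = 198 + 525.67 ≈ 724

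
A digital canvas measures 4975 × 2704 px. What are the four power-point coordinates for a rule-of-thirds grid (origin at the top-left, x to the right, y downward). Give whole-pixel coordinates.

(1658, 901), (3317, 901), (1658, 1803), (3317, 1803)

One third of 4975 is 1658.33; one third of 2704 is 901.33.
Vertical third lines at x = 1658 and x = 3317; horizontal third lines at y = 901 and y = 1803.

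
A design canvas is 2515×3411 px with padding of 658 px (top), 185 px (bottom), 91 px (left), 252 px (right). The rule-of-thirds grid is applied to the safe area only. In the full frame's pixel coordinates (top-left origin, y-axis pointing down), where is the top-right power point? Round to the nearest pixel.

Content width = 2515 − 91 − 252 = 2172 px; content height = 3411 − 658 − 185 = 2568 px.
Top-right is two-thirds across and one-third down within the safe area.
x = 91 + 2 × 2172/3 = 91 + 1448.00 ≈ 1539
y = 658 + 1 × 2568/3 = 658 + 856.00 ≈ 1514

x = 1539 px, y = 1514 px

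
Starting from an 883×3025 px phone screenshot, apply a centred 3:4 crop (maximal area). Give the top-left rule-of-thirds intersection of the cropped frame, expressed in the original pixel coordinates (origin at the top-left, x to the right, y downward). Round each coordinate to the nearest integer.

x = 294 px, y = 1316 px

883/3025 < 3/4, so the 3:4 crop keeps the full width 883 and trims height to 883 × 4/3 = 1177.33 px.
Top offset = (3025 − 1177.33)/2 = 923.83 px; left offset = 0.
Top-left is one-third across and one-third down within the crop:
x = 0.00 + 1 × 883.00/3 ≈ 294; y = 923.83 + 1 × 1177.33/3 ≈ 1316.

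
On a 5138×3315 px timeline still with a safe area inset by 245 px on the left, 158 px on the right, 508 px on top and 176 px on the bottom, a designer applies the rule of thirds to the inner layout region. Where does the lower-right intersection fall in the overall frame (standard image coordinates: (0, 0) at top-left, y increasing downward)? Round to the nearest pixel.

(3402, 2262)

Content width = 5138 − 245 − 158 = 4735 px; content height = 3315 − 508 − 176 = 2631 px.
Lower-right is two-thirds across and two-thirds down within the inner layout region.
x = 245 + 2 × 4735/3 = 245 + 3156.67 ≈ 3402
y = 508 + 2 × 2631/3 = 508 + 1754.00 ≈ 2262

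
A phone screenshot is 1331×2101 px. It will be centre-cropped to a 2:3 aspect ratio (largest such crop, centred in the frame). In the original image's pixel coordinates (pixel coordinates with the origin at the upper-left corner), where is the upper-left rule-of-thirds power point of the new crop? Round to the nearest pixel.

x = 444 px, y = 718 px

1331/2101 < 2/3, so the 2:3 crop keeps the full width 1331 and trims height to 1331 × 3/2 = 1996.50 px.
Top offset = (2101 − 1996.50)/2 = 52.25 px; left offset = 0.
Upper-left is one-third across and one-third down within the crop:
x = 0.00 + 1 × 1331.00/3 ≈ 444; y = 52.25 + 1 × 1996.50/3 ≈ 718.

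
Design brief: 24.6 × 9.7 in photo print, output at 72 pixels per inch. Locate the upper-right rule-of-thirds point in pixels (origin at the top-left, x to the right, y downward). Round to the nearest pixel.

x = 1181 px, y = 233 px

In pixels the canvas is 24.6 × 72 = 1771.2 wide and 9.7 × 72 = 698.4 tall.
The upper-right point is two-thirds across and one-third down:
x = 2 × 1771.2/3 ≈ 1181; y = 1 × 698.4/3 ≈ 233.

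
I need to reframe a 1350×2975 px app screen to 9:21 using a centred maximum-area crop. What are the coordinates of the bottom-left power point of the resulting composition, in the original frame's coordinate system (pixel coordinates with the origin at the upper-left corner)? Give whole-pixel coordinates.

(463, 1983)

1350/2975 > 9/21, so the 9:21 crop keeps the full height 2975 and trims width to 2975 × 9/21 = 1275.00 px.
Left offset = (1350 − 1275.00)/2 = 37.50 px; top offset = 0.
Bottom-left is one-third across and two-thirds down within the crop:
x = 37.50 + 1 × 1275.00/3 ≈ 463; y = 0.00 + 2 × 2975.00/3 ≈ 1983.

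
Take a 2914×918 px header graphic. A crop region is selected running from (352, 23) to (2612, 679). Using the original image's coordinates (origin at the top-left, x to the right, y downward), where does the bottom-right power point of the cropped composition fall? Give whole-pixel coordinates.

x = 1859 px, y = 460 px

Crop width = 2612 − 352 = 2260 px; one third is 753.33 px.
Crop height = 679 − 23 = 656 px; one third is 218.67 px.
The bottom-right point is two-thirds across and two-thirds down within the crop:
x = 352 + 2 × 753.33 ≈ 1859; y = 23 + 2 × 218.67 ≈ 460.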